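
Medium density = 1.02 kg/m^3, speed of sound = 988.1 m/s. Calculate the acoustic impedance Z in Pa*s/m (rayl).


Given values:
  rho = 1.02 kg/m^3
  c = 988.1 m/s
Formula: Z = rho * c
Z = 1.02 * 988.1
Z = 1007.86

1007.86 rayl


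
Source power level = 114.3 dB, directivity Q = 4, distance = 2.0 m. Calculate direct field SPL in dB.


Given values:
  Lw = 114.3 dB, Q = 4, r = 2.0 m
Formula: SPL = Lw + 10 * log10(Q / (4 * pi * r^2))
Compute 4 * pi * r^2 = 4 * pi * 2.0^2 = 50.2655
Compute Q / denom = 4 / 50.2655 = 0.07957744
Compute 10 * log10(0.07957744) = -10.9921
SPL = 114.3 + (-10.9921) = 103.31

103.31 dB


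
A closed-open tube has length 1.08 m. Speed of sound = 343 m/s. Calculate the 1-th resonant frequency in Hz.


Given values:
  Tube type: closed-open, L = 1.08 m, c = 343 m/s, n = 1
Formula: f_n = (2n - 1) * c / (4 * L)
Compute 2n - 1 = 2*1 - 1 = 1
Compute 4 * L = 4 * 1.08 = 4.32
f = 1 * 343 / 4.32
f = 79.4

79.4 Hz


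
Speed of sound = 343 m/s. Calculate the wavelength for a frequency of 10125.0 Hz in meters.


Given values:
  c = 343 m/s, f = 10125.0 Hz
Formula: lambda = c / f
lambda = 343 / 10125.0
lambda = 0.0339

0.0339 m


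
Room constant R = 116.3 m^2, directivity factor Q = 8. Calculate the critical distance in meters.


Given values:
  R = 116.3 m^2, Q = 8
Formula: d_c = 0.141 * sqrt(Q * R)
Compute Q * R = 8 * 116.3 = 930.4
Compute sqrt(930.4) = 30.5025
d_c = 0.141 * 30.5025 = 4.301

4.301 m


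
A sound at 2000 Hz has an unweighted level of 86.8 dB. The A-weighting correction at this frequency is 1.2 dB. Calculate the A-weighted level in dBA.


Given values:
  SPL = 86.8 dB
  A-weighting at 2000 Hz = 1.2 dB
Formula: L_A = SPL + A_weight
L_A = 86.8 + (1.2)
L_A = 88.0

88.0 dBA


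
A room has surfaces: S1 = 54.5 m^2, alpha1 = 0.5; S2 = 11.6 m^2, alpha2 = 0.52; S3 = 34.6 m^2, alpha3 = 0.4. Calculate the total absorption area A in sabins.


Given surfaces:
  Surface 1: 54.5 * 0.5 = 27.25
  Surface 2: 11.6 * 0.52 = 6.032
  Surface 3: 34.6 * 0.4 = 13.84
Formula: A = sum(Si * alpha_i)
A = 27.25 + 6.032 + 13.84
A = 47.12

47.12 sabins


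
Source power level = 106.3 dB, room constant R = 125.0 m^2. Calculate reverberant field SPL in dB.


Given values:
  Lw = 106.3 dB, R = 125.0 m^2
Formula: SPL = Lw + 10 * log10(4 / R)
Compute 4 / R = 4 / 125.0 = 0.032
Compute 10 * log10(0.032) = -14.9485
SPL = 106.3 + (-14.9485) = 91.35

91.35 dB


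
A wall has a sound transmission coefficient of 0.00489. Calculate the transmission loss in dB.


Given values:
  tau = 0.00489
Formula: TL = 10 * log10(1 / tau)
Compute 1 / tau = 1 / 0.00489 = 204.499
Compute log10(204.499) = 2.310691
TL = 10 * 2.310691 = 23.11

23.11 dB


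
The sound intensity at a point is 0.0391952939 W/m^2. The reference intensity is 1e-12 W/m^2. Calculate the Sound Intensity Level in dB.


Given values:
  I = 0.0391952939 W/m^2
  I_ref = 1e-12 W/m^2
Formula: SIL = 10 * log10(I / I_ref)
Compute ratio: I / I_ref = 39195293900
Compute log10: log10(39195293900) = 10.593234
Multiply: SIL = 10 * 10.593234 = 105.93

105.93 dB


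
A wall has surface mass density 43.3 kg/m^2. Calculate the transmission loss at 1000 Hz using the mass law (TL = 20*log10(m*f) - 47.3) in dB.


Given values:
  m = 43.3 kg/m^2, f = 1000 Hz
Formula: TL = 20 * log10(m * f) - 47.3
Compute m * f = 43.3 * 1000 = 43300.0
Compute log10(43300.0) = 4.636488
Compute 20 * 4.636488 = 92.7298
TL = 92.7298 - 47.3 = 45.43

45.43 dB


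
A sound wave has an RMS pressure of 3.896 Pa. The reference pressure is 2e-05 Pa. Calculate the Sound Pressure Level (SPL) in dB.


Given values:
  p = 3.896 Pa
  p_ref = 2e-05 Pa
Formula: SPL = 20 * log10(p / p_ref)
Compute ratio: p / p_ref = 3.896 / 2e-05 = 194800
Compute log10: log10(194800) = 5.289589
Multiply: SPL = 20 * 5.289589 = 105.79

105.79 dB


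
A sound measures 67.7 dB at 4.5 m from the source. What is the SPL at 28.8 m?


Given values:
  SPL1 = 67.7 dB, r1 = 4.5 m, r2 = 28.8 m
Formula: SPL2 = SPL1 - 20 * log10(r2 / r1)
Compute ratio: r2 / r1 = 28.8 / 4.5 = 6.4
Compute log10: log10(6.4) = 0.80618
Compute drop: 20 * 0.80618 = 16.1236
SPL2 = 67.7 - 16.1236 = 51.58

51.58 dB


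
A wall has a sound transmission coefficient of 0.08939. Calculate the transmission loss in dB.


Given values:
  tau = 0.08939
Formula: TL = 10 * log10(1 / tau)
Compute 1 / tau = 1 / 0.08939 = 11.1869
Compute log10(11.1869) = 1.04871
TL = 10 * 1.04871 = 10.49

10.49 dB


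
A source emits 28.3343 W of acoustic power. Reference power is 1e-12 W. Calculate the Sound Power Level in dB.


Given values:
  W = 28.3343 W
  W_ref = 1e-12 W
Formula: SWL = 10 * log10(W / W_ref)
Compute ratio: W / W_ref = 28334300000000
Compute log10: log10(28334300000000) = 13.452312
Multiply: SWL = 10 * 13.452312 = 134.52

134.52 dB


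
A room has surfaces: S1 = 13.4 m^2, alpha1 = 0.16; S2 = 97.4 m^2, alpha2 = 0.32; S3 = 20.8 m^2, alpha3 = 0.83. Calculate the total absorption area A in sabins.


Given surfaces:
  Surface 1: 13.4 * 0.16 = 2.144
  Surface 2: 97.4 * 0.32 = 31.168
  Surface 3: 20.8 * 0.83 = 17.264
Formula: A = sum(Si * alpha_i)
A = 2.144 + 31.168 + 17.264
A = 50.58

50.58 sabins


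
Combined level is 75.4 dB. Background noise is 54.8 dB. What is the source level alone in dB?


Given values:
  L_total = 75.4 dB, L_bg = 54.8 dB
Formula: L_source = 10 * log10(10^(L_total/10) - 10^(L_bg/10))
Convert to linear:
  10^(75.4/10) = 34673685.0453
  10^(54.8/10) = 301995.172
Difference: 34673685.0453 - 301995.172 = 34371689.8733
L_source = 10 * log10(34371689.8733) = 75.36

75.36 dB


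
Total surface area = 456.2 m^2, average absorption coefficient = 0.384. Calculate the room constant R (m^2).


Given values:
  S = 456.2 m^2, alpha = 0.384
Formula: R = S * alpha / (1 - alpha)
Numerator: 456.2 * 0.384 = 175.1808
Denominator: 1 - 0.384 = 0.616
R = 175.1808 / 0.616 = 284.38

284.38 m^2


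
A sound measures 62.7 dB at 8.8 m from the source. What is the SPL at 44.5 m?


Given values:
  SPL1 = 62.7 dB, r1 = 8.8 m, r2 = 44.5 m
Formula: SPL2 = SPL1 - 20 * log10(r2 / r1)
Compute ratio: r2 / r1 = 44.5 / 8.8 = 5.0568
Compute log10: log10(5.0568) = 0.703876
Compute drop: 20 * 0.703876 = 14.0775
SPL2 = 62.7 - 14.0775 = 48.62

48.62 dB


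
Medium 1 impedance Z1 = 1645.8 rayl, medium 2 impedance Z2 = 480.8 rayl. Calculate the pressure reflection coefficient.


Given values:
  Z1 = 1645.8 rayl, Z2 = 480.8 rayl
Formula: R = (Z2 - Z1) / (Z2 + Z1)
Numerator: Z2 - Z1 = 480.8 - 1645.8 = -1165.0
Denominator: Z2 + Z1 = 480.8 + 1645.8 = 2126.6
R = -1165.0 / 2126.6 = -0.5478

-0.5478


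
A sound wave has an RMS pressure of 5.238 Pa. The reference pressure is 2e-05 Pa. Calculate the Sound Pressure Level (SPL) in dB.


Given values:
  p = 5.238 Pa
  p_ref = 2e-05 Pa
Formula: SPL = 20 * log10(p / p_ref)
Compute ratio: p / p_ref = 5.238 / 2e-05 = 261900
Compute log10: log10(261900) = 5.418135
Multiply: SPL = 20 * 5.418135 = 108.36

108.36 dB


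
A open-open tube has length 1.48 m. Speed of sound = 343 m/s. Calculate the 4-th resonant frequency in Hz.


Given values:
  Tube type: open-open, L = 1.48 m, c = 343 m/s, n = 4
Formula: f_n = n * c / (2 * L)
Compute 2 * L = 2 * 1.48 = 2.96
f = 4 * 343 / 2.96
f = 463.51

463.51 Hz


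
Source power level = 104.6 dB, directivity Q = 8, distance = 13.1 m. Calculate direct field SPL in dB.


Given values:
  Lw = 104.6 dB, Q = 8, r = 13.1 m
Formula: SPL = Lw + 10 * log10(Q / (4 * pi * r^2))
Compute 4 * pi * r^2 = 4 * pi * 13.1^2 = 2156.5149
Compute Q / denom = 8 / 2156.5149 = 0.00370969
Compute 10 * log10(0.00370969) = -24.3066
SPL = 104.6 + (-24.3066) = 80.29

80.29 dB


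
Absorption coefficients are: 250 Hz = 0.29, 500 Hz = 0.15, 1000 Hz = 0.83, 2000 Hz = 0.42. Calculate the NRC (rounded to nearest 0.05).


Given values:
  a_250 = 0.29, a_500 = 0.15
  a_1000 = 0.83, a_2000 = 0.42
Formula: NRC = (a250 + a500 + a1000 + a2000) / 4
Sum = 0.29 + 0.15 + 0.83 + 0.42 = 1.69
NRC = 1.69 / 4 = 0.4225
Rounded to nearest 0.05: 0.4

0.4


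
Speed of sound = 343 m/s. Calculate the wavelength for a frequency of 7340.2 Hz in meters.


Given values:
  c = 343 m/s, f = 7340.2 Hz
Formula: lambda = c / f
lambda = 343 / 7340.2
lambda = 0.0467

0.0467 m


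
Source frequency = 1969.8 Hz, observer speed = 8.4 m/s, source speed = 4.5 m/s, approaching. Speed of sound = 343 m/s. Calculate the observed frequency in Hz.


Given values:
  f_s = 1969.8 Hz, v_o = 8.4 m/s, v_s = 4.5 m/s
  Direction: approaching
Formula: f_o = f_s * (c + v_o) / (c - v_s)
Numerator: c + v_o = 343 + 8.4 = 351.4
Denominator: c - v_s = 343 - 4.5 = 338.5
f_o = 1969.8 * 351.4 / 338.5 = 2044.87

2044.87 Hz


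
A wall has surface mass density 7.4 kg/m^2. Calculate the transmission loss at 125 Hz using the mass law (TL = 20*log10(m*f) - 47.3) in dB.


Given values:
  m = 7.4 kg/m^2, f = 125 Hz
Formula: TL = 20 * log10(m * f) - 47.3
Compute m * f = 7.4 * 125 = 925.0
Compute log10(925.0) = 2.966142
Compute 20 * 2.966142 = 59.3228
TL = 59.3228 - 47.3 = 12.02

12.02 dB


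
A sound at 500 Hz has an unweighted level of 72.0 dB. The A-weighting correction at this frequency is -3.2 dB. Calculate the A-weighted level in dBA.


Given values:
  SPL = 72.0 dB
  A-weighting at 500 Hz = -3.2 dB
Formula: L_A = SPL + A_weight
L_A = 72.0 + (-3.2)
L_A = 68.8

68.8 dBA


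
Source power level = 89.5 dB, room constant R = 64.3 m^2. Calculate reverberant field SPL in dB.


Given values:
  Lw = 89.5 dB, R = 64.3 m^2
Formula: SPL = Lw + 10 * log10(4 / R)
Compute 4 / R = 4 / 64.3 = 0.062208
Compute 10 * log10(0.062208) = -12.0615
SPL = 89.5 + (-12.0615) = 77.44

77.44 dB


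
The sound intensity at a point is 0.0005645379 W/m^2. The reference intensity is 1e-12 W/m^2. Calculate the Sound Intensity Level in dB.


Given values:
  I = 0.0005645379 W/m^2
  I_ref = 1e-12 W/m^2
Formula: SIL = 10 * log10(I / I_ref)
Compute ratio: I / I_ref = 564537900
Compute log10: log10(564537900) = 8.751693
Multiply: SIL = 10 * 8.751693 = 87.52

87.52 dB


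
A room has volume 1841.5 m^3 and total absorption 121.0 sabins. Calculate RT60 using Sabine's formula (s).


Given values:
  V = 1841.5 m^3
  A = 121.0 sabins
Formula: RT60 = 0.161 * V / A
Numerator: 0.161 * 1841.5 = 296.4815
RT60 = 296.4815 / 121.0 = 2.45

2.45 s


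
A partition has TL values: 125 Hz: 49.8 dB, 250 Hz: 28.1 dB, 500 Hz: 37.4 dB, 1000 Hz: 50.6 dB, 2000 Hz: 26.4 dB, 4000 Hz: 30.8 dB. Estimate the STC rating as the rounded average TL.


Given TL values at each frequency:
  125 Hz: 49.8 dB
  250 Hz: 28.1 dB
  500 Hz: 37.4 dB
  1000 Hz: 50.6 dB
  2000 Hz: 26.4 dB
  4000 Hz: 30.8 dB
Formula: STC ~ round(average of TL values)
Sum = 49.8 + 28.1 + 37.4 + 50.6 + 26.4 + 30.8 = 223.1
Average = 223.1 / 6 = 37.18
Rounded: 37

37


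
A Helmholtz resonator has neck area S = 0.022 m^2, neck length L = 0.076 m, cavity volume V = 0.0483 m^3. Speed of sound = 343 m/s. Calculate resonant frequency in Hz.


Given values:
  S = 0.022 m^2, L = 0.076 m, V = 0.0483 m^3, c = 343 m/s
Formula: f = (c / (2*pi)) * sqrt(S / (V * L))
Compute V * L = 0.0483 * 0.076 = 0.0036708
Compute S / (V * L) = 0.022 / 0.0036708 = 5.9932
Compute sqrt(5.9932) = 2.448101
Compute c / (2*pi) = 343 / 6.283185 = 54.590148
f = 54.590148 * 2.448101 = 133.64

133.64 Hz


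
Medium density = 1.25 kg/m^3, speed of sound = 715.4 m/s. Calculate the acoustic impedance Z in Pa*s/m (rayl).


Given values:
  rho = 1.25 kg/m^3
  c = 715.4 m/s
Formula: Z = rho * c
Z = 1.25 * 715.4
Z = 894.25

894.25 rayl


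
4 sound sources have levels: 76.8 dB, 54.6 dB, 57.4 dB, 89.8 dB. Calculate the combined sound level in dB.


Formula: L_total = 10 * log10( sum(10^(Li/10)) )
  Source 1: 10^(76.8/10) = 47863009.2323
  Source 2: 10^(54.6/10) = 288403.1503
  Source 3: 10^(57.4/10) = 549540.8739
  Source 4: 10^(89.8/10) = 954992586.0214
Sum of linear values = 1003693539.2779
L_total = 10 * log10(1003693539.2779) = 90.02

90.02 dB


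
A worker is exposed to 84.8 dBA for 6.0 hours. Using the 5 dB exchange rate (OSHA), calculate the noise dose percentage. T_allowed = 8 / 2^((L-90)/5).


Given values:
  L = 84.8 dBA, T = 6.0 hours
Formula: T_allowed = 8 / 2^((L - 90) / 5)
Compute exponent: (84.8 - 90) / 5 = -1.04
Compute 2^(-1.04) = 0.486327
T_allowed = 8 / 0.486327 = 16.449837 hours
Dose = (T / T_allowed) * 100
Dose = (6.0 / 16.449837) * 100 = 36.47

36.47 %


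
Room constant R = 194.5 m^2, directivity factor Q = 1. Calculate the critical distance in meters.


Given values:
  R = 194.5 m^2, Q = 1
Formula: d_c = 0.141 * sqrt(Q * R)
Compute Q * R = 1 * 194.5 = 194.5
Compute sqrt(194.5) = 13.9463
d_c = 0.141 * 13.9463 = 1.966

1.966 m


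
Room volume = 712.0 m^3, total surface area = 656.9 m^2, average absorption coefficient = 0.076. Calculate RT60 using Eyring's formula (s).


Given values:
  V = 712.0 m^3, S = 656.9 m^2, alpha = 0.076
Formula: RT60 = 0.161 * V / (-S * ln(1 - alpha))
Compute ln(1 - 0.076) = ln(0.924) = -0.079043
Denominator: -656.9 * -0.079043 = 51.9233
Numerator: 0.161 * 712.0 = 114.632
RT60 = 114.632 / 51.9233 = 2.208

2.208 s


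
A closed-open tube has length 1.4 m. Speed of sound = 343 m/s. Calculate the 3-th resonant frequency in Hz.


Given values:
  Tube type: closed-open, L = 1.4 m, c = 343 m/s, n = 3
Formula: f_n = (2n - 1) * c / (4 * L)
Compute 2n - 1 = 2*3 - 1 = 5
Compute 4 * L = 4 * 1.4 = 5.6
f = 5 * 343 / 5.6
f = 306.25

306.25 Hz


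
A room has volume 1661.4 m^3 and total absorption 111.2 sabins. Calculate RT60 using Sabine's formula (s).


Given values:
  V = 1661.4 m^3
  A = 111.2 sabins
Formula: RT60 = 0.161 * V / A
Numerator: 0.161 * 1661.4 = 267.4854
RT60 = 267.4854 / 111.2 = 2.405

2.405 s


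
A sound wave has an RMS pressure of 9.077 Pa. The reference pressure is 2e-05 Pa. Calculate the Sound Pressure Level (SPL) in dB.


Given values:
  p = 9.077 Pa
  p_ref = 2e-05 Pa
Formula: SPL = 20 * log10(p / p_ref)
Compute ratio: p / p_ref = 9.077 / 2e-05 = 453850
Compute log10: log10(453850) = 5.656912
Multiply: SPL = 20 * 5.656912 = 113.14

113.14 dB


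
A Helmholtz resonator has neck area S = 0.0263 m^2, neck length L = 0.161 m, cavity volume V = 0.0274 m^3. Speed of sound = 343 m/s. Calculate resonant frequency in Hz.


Given values:
  S = 0.0263 m^2, L = 0.161 m, V = 0.0274 m^3, c = 343 m/s
Formula: f = (c / (2*pi)) * sqrt(S / (V * L))
Compute V * L = 0.0274 * 0.161 = 0.0044114
Compute S / (V * L) = 0.0263 / 0.0044114 = 5.9618
Compute sqrt(5.9618) = 2.44168
Compute c / (2*pi) = 343 / 6.283185 = 54.590148
f = 54.590148 * 2.44168 = 133.29

133.29 Hz


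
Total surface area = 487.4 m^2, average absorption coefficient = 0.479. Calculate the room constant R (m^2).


Given values:
  S = 487.4 m^2, alpha = 0.479
Formula: R = S * alpha / (1 - alpha)
Numerator: 487.4 * 0.479 = 233.4646
Denominator: 1 - 0.479 = 0.521
R = 233.4646 / 0.521 = 448.11

448.11 m^2


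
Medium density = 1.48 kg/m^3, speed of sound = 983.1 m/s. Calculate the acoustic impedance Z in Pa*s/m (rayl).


Given values:
  rho = 1.48 kg/m^3
  c = 983.1 m/s
Formula: Z = rho * c
Z = 1.48 * 983.1
Z = 1454.99

1454.99 rayl


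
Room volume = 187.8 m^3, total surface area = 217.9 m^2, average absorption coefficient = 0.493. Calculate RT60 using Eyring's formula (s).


Given values:
  V = 187.8 m^3, S = 217.9 m^2, alpha = 0.493
Formula: RT60 = 0.161 * V / (-S * ln(1 - alpha))
Compute ln(1 - 0.493) = ln(0.507) = -0.679244
Denominator: -217.9 * -0.679244 = 148.0073
Numerator: 0.161 * 187.8 = 30.2358
RT60 = 30.2358 / 148.0073 = 0.204

0.204 s


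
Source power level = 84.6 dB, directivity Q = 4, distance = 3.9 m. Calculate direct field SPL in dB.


Given values:
  Lw = 84.6 dB, Q = 4, r = 3.9 m
Formula: SPL = Lw + 10 * log10(Q / (4 * pi * r^2))
Compute 4 * pi * r^2 = 4 * pi * 3.9^2 = 191.1345
Compute Q / denom = 4 / 191.1345 = 0.02092767
Compute 10 * log10(0.02092767) = -16.7928
SPL = 84.6 + (-16.7928) = 67.81

67.81 dB


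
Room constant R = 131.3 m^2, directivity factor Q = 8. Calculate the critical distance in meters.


Given values:
  R = 131.3 m^2, Q = 8
Formula: d_c = 0.141 * sqrt(Q * R)
Compute Q * R = 8 * 131.3 = 1050.4
Compute sqrt(1050.4) = 32.4099
d_c = 0.141 * 32.4099 = 4.57

4.57 m


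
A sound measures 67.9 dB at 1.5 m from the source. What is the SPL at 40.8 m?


Given values:
  SPL1 = 67.9 dB, r1 = 1.5 m, r2 = 40.8 m
Formula: SPL2 = SPL1 - 20 * log10(r2 / r1)
Compute ratio: r2 / r1 = 40.8 / 1.5 = 27.2
Compute log10: log10(27.2) = 1.434569
Compute drop: 20 * 1.434569 = 28.6914
SPL2 = 67.9 - 28.6914 = 39.21

39.21 dB


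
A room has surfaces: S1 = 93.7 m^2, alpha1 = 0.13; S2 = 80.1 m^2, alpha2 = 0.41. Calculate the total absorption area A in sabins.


Given surfaces:
  Surface 1: 93.7 * 0.13 = 12.181
  Surface 2: 80.1 * 0.41 = 32.841
Formula: A = sum(Si * alpha_i)
A = 12.181 + 32.841
A = 45.02

45.02 sabins


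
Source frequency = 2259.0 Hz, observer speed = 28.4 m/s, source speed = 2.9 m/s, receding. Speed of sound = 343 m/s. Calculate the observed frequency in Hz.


Given values:
  f_s = 2259.0 Hz, v_o = 28.4 m/s, v_s = 2.9 m/s
  Direction: receding
Formula: f_o = f_s * (c - v_o) / (c + v_s)
Numerator: c - v_o = 343 - 28.4 = 314.6
Denominator: c + v_s = 343 + 2.9 = 345.9
f_o = 2259.0 * 314.6 / 345.9 = 2054.59

2054.59 Hz


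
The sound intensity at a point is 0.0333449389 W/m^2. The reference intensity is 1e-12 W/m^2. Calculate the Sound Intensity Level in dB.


Given values:
  I = 0.0333449389 W/m^2
  I_ref = 1e-12 W/m^2
Formula: SIL = 10 * log10(I / I_ref)
Compute ratio: I / I_ref = 33344938900
Compute log10: log10(33344938900) = 10.52303
Multiply: SIL = 10 * 10.52303 = 105.23

105.23 dB


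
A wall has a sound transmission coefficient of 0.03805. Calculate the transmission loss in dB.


Given values:
  tau = 0.03805
Formula: TL = 10 * log10(1 / tau)
Compute 1 / tau = 1 / 0.03805 = 26.2812
Compute log10(26.2812) = 1.419645
TL = 10 * 1.419645 = 14.2

14.2 dB


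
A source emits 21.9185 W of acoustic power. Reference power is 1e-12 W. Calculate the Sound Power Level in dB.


Given values:
  W = 21.9185 W
  W_ref = 1e-12 W
Formula: SWL = 10 * log10(W / W_ref)
Compute ratio: W / W_ref = 21918500000000
Compute log10: log10(21918500000000) = 13.340811
Multiply: SWL = 10 * 13.340811 = 133.41

133.41 dB


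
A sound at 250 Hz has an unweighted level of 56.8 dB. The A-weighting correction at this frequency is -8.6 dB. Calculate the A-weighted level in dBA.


Given values:
  SPL = 56.8 dB
  A-weighting at 250 Hz = -8.6 dB
Formula: L_A = SPL + A_weight
L_A = 56.8 + (-8.6)
L_A = 48.2

48.2 dBA


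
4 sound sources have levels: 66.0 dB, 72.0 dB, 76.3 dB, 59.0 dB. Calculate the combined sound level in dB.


Formula: L_total = 10 * log10( sum(10^(Li/10)) )
  Source 1: 10^(66.0/10) = 3981071.7055
  Source 2: 10^(72.0/10) = 15848931.9246
  Source 3: 10^(76.3/10) = 42657951.8802
  Source 4: 10^(59.0/10) = 794328.2347
Sum of linear values = 63282283.745
L_total = 10 * log10(63282283.745) = 78.01

78.01 dB


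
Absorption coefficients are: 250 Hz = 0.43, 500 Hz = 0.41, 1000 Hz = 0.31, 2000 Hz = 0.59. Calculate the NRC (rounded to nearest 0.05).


Given values:
  a_250 = 0.43, a_500 = 0.41
  a_1000 = 0.31, a_2000 = 0.59
Formula: NRC = (a250 + a500 + a1000 + a2000) / 4
Sum = 0.43 + 0.41 + 0.31 + 0.59 = 1.74
NRC = 1.74 / 4 = 0.435
Rounded to nearest 0.05: 0.45

0.45


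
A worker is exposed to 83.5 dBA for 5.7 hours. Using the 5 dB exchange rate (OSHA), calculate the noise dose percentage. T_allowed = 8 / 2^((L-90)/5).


Given values:
  L = 83.5 dBA, T = 5.7 hours
Formula: T_allowed = 8 / 2^((L - 90) / 5)
Compute exponent: (83.5 - 90) / 5 = -1.3
Compute 2^(-1.3) = 0.406126
T_allowed = 8 / 0.406126 = 19.69832 hours
Dose = (T / T_allowed) * 100
Dose = (5.7 / 19.69832) * 100 = 28.94

28.94 %


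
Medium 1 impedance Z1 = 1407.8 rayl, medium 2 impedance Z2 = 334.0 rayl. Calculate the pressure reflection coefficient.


Given values:
  Z1 = 1407.8 rayl, Z2 = 334.0 rayl
Formula: R = (Z2 - Z1) / (Z2 + Z1)
Numerator: Z2 - Z1 = 334.0 - 1407.8 = -1073.8
Denominator: Z2 + Z1 = 334.0 + 1407.8 = 1741.8
R = -1073.8 / 1741.8 = -0.6165

-0.6165


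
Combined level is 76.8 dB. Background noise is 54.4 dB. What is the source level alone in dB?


Given values:
  L_total = 76.8 dB, L_bg = 54.4 dB
Formula: L_source = 10 * log10(10^(L_total/10) - 10^(L_bg/10))
Convert to linear:
  10^(76.8/10) = 47863009.2323
  10^(54.4/10) = 275422.8703
Difference: 47863009.2323 - 275422.8703 = 47587586.362
L_source = 10 * log10(47587586.362) = 76.77

76.77 dB


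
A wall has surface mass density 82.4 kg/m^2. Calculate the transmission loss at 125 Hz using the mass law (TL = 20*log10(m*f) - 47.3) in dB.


Given values:
  m = 82.4 kg/m^2, f = 125 Hz
Formula: TL = 20 * log10(m * f) - 47.3
Compute m * f = 82.4 * 125 = 10300.0
Compute log10(10300.0) = 4.012837
Compute 20 * 4.012837 = 80.2567
TL = 80.2567 - 47.3 = 32.96

32.96 dB


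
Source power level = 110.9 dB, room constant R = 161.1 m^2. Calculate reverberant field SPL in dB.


Given values:
  Lw = 110.9 dB, R = 161.1 m^2
Formula: SPL = Lw + 10 * log10(4 / R)
Compute 4 / R = 4 / 161.1 = 0.024829
Compute 10 * log10(0.024829) = -16.0504
SPL = 110.9 + (-16.0504) = 94.85

94.85 dB


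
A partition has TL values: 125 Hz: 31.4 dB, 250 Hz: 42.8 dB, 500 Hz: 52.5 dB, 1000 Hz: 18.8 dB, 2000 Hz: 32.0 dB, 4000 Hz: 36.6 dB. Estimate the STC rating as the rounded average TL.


Given TL values at each frequency:
  125 Hz: 31.4 dB
  250 Hz: 42.8 dB
  500 Hz: 52.5 dB
  1000 Hz: 18.8 dB
  2000 Hz: 32.0 dB
  4000 Hz: 36.6 dB
Formula: STC ~ round(average of TL values)
Sum = 31.4 + 42.8 + 52.5 + 18.8 + 32.0 + 36.6 = 214.1
Average = 214.1 / 6 = 35.68
Rounded: 36

36


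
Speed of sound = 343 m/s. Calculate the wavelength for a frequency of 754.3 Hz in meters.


Given values:
  c = 343 m/s, f = 754.3 Hz
Formula: lambda = c / f
lambda = 343 / 754.3
lambda = 0.4547

0.4547 m


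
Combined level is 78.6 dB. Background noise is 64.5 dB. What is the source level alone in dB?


Given values:
  L_total = 78.6 dB, L_bg = 64.5 dB
Formula: L_source = 10 * log10(10^(L_total/10) - 10^(L_bg/10))
Convert to linear:
  10^(78.6/10) = 72443596.0075
  10^(64.5/10) = 2818382.9313
Difference: 72443596.0075 - 2818382.9313 = 69625213.0762
L_source = 10 * log10(69625213.0762) = 78.43

78.43 dB


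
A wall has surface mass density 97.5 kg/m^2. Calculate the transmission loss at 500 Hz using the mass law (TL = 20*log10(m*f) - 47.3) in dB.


Given values:
  m = 97.5 kg/m^2, f = 500 Hz
Formula: TL = 20 * log10(m * f) - 47.3
Compute m * f = 97.5 * 500 = 48750.0
Compute log10(48750.0) = 4.687975
Compute 20 * 4.687975 = 93.7595
TL = 93.7595 - 47.3 = 46.46

46.46 dB


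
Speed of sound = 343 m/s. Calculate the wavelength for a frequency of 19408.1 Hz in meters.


Given values:
  c = 343 m/s, f = 19408.1 Hz
Formula: lambda = c / f
lambda = 343 / 19408.1
lambda = 0.0177

0.0177 m


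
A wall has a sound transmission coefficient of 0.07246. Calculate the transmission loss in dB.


Given values:
  tau = 0.07246
Formula: TL = 10 * log10(1 / tau)
Compute 1 / tau = 1 / 0.07246 = 13.8007
Compute log10(13.8007) = 1.139901
TL = 10 * 1.139901 = 11.4

11.4 dB


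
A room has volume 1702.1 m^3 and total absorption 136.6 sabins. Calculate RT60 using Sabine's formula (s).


Given values:
  V = 1702.1 m^3
  A = 136.6 sabins
Formula: RT60 = 0.161 * V / A
Numerator: 0.161 * 1702.1 = 274.0381
RT60 = 274.0381 / 136.6 = 2.006

2.006 s


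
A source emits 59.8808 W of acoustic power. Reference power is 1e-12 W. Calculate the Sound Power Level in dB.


Given values:
  W = 59.8808 W
  W_ref = 1e-12 W
Formula: SWL = 10 * log10(W / W_ref)
Compute ratio: W / W_ref = 59880800000000
Compute log10: log10(59880800000000) = 13.777288
Multiply: SWL = 10 * 13.777288 = 137.77

137.77 dB


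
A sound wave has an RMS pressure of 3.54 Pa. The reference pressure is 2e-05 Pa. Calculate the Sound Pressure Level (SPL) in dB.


Given values:
  p = 3.54 Pa
  p_ref = 2e-05 Pa
Formula: SPL = 20 * log10(p / p_ref)
Compute ratio: p / p_ref = 3.54 / 2e-05 = 177000
Compute log10: log10(177000) = 5.247973
Multiply: SPL = 20 * 5.247973 = 104.96

104.96 dB


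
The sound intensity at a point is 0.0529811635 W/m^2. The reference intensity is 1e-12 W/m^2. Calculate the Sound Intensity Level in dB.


Given values:
  I = 0.0529811635 W/m^2
  I_ref = 1e-12 W/m^2
Formula: SIL = 10 * log10(I / I_ref)
Compute ratio: I / I_ref = 52981163500
Compute log10: log10(52981163500) = 10.724121
Multiply: SIL = 10 * 10.724121 = 107.24

107.24 dB


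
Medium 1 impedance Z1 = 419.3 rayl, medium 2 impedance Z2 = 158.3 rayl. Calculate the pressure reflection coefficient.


Given values:
  Z1 = 419.3 rayl, Z2 = 158.3 rayl
Formula: R = (Z2 - Z1) / (Z2 + Z1)
Numerator: Z2 - Z1 = 158.3 - 419.3 = -261.0
Denominator: Z2 + Z1 = 158.3 + 419.3 = 577.6
R = -261.0 / 577.6 = -0.4519

-0.4519


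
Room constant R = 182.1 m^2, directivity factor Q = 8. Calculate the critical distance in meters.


Given values:
  R = 182.1 m^2, Q = 8
Formula: d_c = 0.141 * sqrt(Q * R)
Compute Q * R = 8 * 182.1 = 1456.8
Compute sqrt(1456.8) = 38.168
d_c = 0.141 * 38.168 = 5.382

5.382 m


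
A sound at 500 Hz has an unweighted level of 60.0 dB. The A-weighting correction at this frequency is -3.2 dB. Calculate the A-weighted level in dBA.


Given values:
  SPL = 60.0 dB
  A-weighting at 500 Hz = -3.2 dB
Formula: L_A = SPL + A_weight
L_A = 60.0 + (-3.2)
L_A = 56.8

56.8 dBA


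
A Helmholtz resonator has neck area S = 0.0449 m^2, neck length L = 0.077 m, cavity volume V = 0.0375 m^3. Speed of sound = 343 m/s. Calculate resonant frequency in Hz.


Given values:
  S = 0.0449 m^2, L = 0.077 m, V = 0.0375 m^3, c = 343 m/s
Formula: f = (c / (2*pi)) * sqrt(S / (V * L))
Compute V * L = 0.0375 * 0.077 = 0.0028875
Compute S / (V * L) = 0.0449 / 0.0028875 = 15.5498
Compute sqrt(15.5498) = 3.943323
Compute c / (2*pi) = 343 / 6.283185 = 54.590148
f = 54.590148 * 3.943323 = 215.27

215.27 Hz


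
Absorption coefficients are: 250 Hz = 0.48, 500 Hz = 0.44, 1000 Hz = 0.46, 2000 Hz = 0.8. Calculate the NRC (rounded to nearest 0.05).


Given values:
  a_250 = 0.48, a_500 = 0.44
  a_1000 = 0.46, a_2000 = 0.8
Formula: NRC = (a250 + a500 + a1000 + a2000) / 4
Sum = 0.48 + 0.44 + 0.46 + 0.8 = 2.18
NRC = 2.18 / 4 = 0.545
Rounded to nearest 0.05: 0.55

0.55


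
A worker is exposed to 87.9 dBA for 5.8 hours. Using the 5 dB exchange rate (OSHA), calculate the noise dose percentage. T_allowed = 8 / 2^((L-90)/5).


Given values:
  L = 87.9 dBA, T = 5.8 hours
Formula: T_allowed = 8 / 2^((L - 90) / 5)
Compute exponent: (87.9 - 90) / 5 = -0.42
Compute 2^(-0.42) = 0.747425
T_allowed = 8 / 0.747425 = 10.703415 hours
Dose = (T / T_allowed) * 100
Dose = (5.8 / 10.703415) * 100 = 54.19

54.19 %


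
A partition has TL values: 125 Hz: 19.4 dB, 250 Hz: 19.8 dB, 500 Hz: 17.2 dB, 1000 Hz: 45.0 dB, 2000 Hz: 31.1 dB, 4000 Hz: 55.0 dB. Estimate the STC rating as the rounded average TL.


Given TL values at each frequency:
  125 Hz: 19.4 dB
  250 Hz: 19.8 dB
  500 Hz: 17.2 dB
  1000 Hz: 45.0 dB
  2000 Hz: 31.1 dB
  4000 Hz: 55.0 dB
Formula: STC ~ round(average of TL values)
Sum = 19.4 + 19.8 + 17.2 + 45.0 + 31.1 + 55.0 = 187.5
Average = 187.5 / 6 = 31.25
Rounded: 31

31


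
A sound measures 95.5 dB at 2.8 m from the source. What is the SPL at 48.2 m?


Given values:
  SPL1 = 95.5 dB, r1 = 2.8 m, r2 = 48.2 m
Formula: SPL2 = SPL1 - 20 * log10(r2 / r1)
Compute ratio: r2 / r1 = 48.2 / 2.8 = 17.2143
Compute log10: log10(17.2143) = 1.235889
Compute drop: 20 * 1.235889 = 24.7178
SPL2 = 95.5 - 24.7178 = 70.78

70.78 dB


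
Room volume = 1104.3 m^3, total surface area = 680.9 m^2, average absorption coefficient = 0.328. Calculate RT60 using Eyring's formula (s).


Given values:
  V = 1104.3 m^3, S = 680.9 m^2, alpha = 0.328
Formula: RT60 = 0.161 * V / (-S * ln(1 - alpha))
Compute ln(1 - 0.328) = ln(0.672) = -0.397497
Denominator: -680.9 * -0.397497 = 270.6557
Numerator: 0.161 * 1104.3 = 177.7923
RT60 = 177.7923 / 270.6557 = 0.657

0.657 s


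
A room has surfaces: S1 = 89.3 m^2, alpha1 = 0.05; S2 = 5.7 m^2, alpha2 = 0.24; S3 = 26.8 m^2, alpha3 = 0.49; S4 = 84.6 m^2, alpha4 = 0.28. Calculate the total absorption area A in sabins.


Given surfaces:
  Surface 1: 89.3 * 0.05 = 4.465
  Surface 2: 5.7 * 0.24 = 1.368
  Surface 3: 26.8 * 0.49 = 13.132
  Surface 4: 84.6 * 0.28 = 23.688
Formula: A = sum(Si * alpha_i)
A = 4.465 + 1.368 + 13.132 + 23.688
A = 42.65

42.65 sabins


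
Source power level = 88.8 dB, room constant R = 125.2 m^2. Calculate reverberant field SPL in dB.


Given values:
  Lw = 88.8 dB, R = 125.2 m^2
Formula: SPL = Lw + 10 * log10(4 / R)
Compute 4 / R = 4 / 125.2 = 0.031949
Compute 10 * log10(0.031949) = -14.9554
SPL = 88.8 + (-14.9554) = 73.84

73.84 dB


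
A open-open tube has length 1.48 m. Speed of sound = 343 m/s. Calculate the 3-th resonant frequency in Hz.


Given values:
  Tube type: open-open, L = 1.48 m, c = 343 m/s, n = 3
Formula: f_n = n * c / (2 * L)
Compute 2 * L = 2 * 1.48 = 2.96
f = 3 * 343 / 2.96
f = 347.64

347.64 Hz


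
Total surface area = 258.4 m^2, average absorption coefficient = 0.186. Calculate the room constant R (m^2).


Given values:
  S = 258.4 m^2, alpha = 0.186
Formula: R = S * alpha / (1 - alpha)
Numerator: 258.4 * 0.186 = 48.0624
Denominator: 1 - 0.186 = 0.814
R = 48.0624 / 0.814 = 59.04

59.04 m^2


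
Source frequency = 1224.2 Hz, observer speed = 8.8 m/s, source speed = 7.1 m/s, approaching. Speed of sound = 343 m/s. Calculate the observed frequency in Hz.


Given values:
  f_s = 1224.2 Hz, v_o = 8.8 m/s, v_s = 7.1 m/s
  Direction: approaching
Formula: f_o = f_s * (c + v_o) / (c - v_s)
Numerator: c + v_o = 343 + 8.8 = 351.8
Denominator: c - v_s = 343 - 7.1 = 335.9
f_o = 1224.2 * 351.8 / 335.9 = 1282.15

1282.15 Hz


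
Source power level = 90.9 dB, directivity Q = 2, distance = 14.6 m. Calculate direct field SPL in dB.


Given values:
  Lw = 90.9 dB, Q = 2, r = 14.6 m
Formula: SPL = Lw + 10 * log10(Q / (4 * pi * r^2))
Compute 4 * pi * r^2 = 4 * pi * 14.6^2 = 2678.6476
Compute Q / denom = 2 / 2678.6476 = 0.00074665
Compute 10 * log10(0.00074665) = -31.2688
SPL = 90.9 + (-31.2688) = 59.63

59.63 dB


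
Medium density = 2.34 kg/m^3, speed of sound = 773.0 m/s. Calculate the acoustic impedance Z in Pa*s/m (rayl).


Given values:
  rho = 2.34 kg/m^3
  c = 773.0 m/s
Formula: Z = rho * c
Z = 2.34 * 773.0
Z = 1808.82

1808.82 rayl


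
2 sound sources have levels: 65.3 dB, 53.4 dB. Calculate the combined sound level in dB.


Formula: L_total = 10 * log10( sum(10^(Li/10)) )
  Source 1: 10^(65.3/10) = 3388441.5614
  Source 2: 10^(53.4/10) = 218776.1624
Sum of linear values = 3607217.7238
L_total = 10 * log10(3607217.7238) = 65.57

65.57 dB


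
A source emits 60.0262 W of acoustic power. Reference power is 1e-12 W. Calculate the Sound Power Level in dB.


Given values:
  W = 60.0262 W
  W_ref = 1e-12 W
Formula: SWL = 10 * log10(W / W_ref)
Compute ratio: W / W_ref = 60026200000000
Compute log10: log10(60026200000000) = 13.778341
Multiply: SWL = 10 * 13.778341 = 137.78

137.78 dB


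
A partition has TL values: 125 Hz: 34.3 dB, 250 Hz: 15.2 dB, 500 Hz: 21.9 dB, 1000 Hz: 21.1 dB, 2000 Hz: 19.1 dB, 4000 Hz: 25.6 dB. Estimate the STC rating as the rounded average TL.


Given TL values at each frequency:
  125 Hz: 34.3 dB
  250 Hz: 15.2 dB
  500 Hz: 21.9 dB
  1000 Hz: 21.1 dB
  2000 Hz: 19.1 dB
  4000 Hz: 25.6 dB
Formula: STC ~ round(average of TL values)
Sum = 34.3 + 15.2 + 21.9 + 21.1 + 19.1 + 25.6 = 137.2
Average = 137.2 / 6 = 22.87
Rounded: 23

23


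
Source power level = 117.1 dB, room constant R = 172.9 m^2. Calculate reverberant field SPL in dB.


Given values:
  Lw = 117.1 dB, R = 172.9 m^2
Formula: SPL = Lw + 10 * log10(4 / R)
Compute 4 / R = 4 / 172.9 = 0.023135
Compute 10 * log10(0.023135) = -16.3573
SPL = 117.1 + (-16.3573) = 100.74

100.74 dB


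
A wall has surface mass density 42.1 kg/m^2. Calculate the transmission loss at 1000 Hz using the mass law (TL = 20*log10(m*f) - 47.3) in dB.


Given values:
  m = 42.1 kg/m^2, f = 1000 Hz
Formula: TL = 20 * log10(m * f) - 47.3
Compute m * f = 42.1 * 1000 = 42100.0
Compute log10(42100.0) = 4.624282
Compute 20 * 4.624282 = 92.4856
TL = 92.4856 - 47.3 = 45.19

45.19 dB


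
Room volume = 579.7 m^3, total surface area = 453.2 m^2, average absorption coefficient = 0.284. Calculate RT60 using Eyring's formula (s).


Given values:
  V = 579.7 m^3, S = 453.2 m^2, alpha = 0.284
Formula: RT60 = 0.161 * V / (-S * ln(1 - alpha))
Compute ln(1 - 0.284) = ln(0.716) = -0.334075
Denominator: -453.2 * -0.334075 = 151.4028
Numerator: 0.161 * 579.7 = 93.3317
RT60 = 93.3317 / 151.4028 = 0.616

0.616 s


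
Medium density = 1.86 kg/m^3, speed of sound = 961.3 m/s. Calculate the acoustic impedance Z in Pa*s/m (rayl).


Given values:
  rho = 1.86 kg/m^3
  c = 961.3 m/s
Formula: Z = rho * c
Z = 1.86 * 961.3
Z = 1788.02

1788.02 rayl


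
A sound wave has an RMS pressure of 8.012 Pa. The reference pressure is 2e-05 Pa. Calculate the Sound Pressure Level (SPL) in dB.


Given values:
  p = 8.012 Pa
  p_ref = 2e-05 Pa
Formula: SPL = 20 * log10(p / p_ref)
Compute ratio: p / p_ref = 8.012 / 2e-05 = 400600
Compute log10: log10(400600) = 5.602711
Multiply: SPL = 20 * 5.602711 = 112.05

112.05 dB


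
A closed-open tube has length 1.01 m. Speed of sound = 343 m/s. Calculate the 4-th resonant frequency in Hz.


Given values:
  Tube type: closed-open, L = 1.01 m, c = 343 m/s, n = 4
Formula: f_n = (2n - 1) * c / (4 * L)
Compute 2n - 1 = 2*4 - 1 = 7
Compute 4 * L = 4 * 1.01 = 4.04
f = 7 * 343 / 4.04
f = 594.31

594.31 Hz


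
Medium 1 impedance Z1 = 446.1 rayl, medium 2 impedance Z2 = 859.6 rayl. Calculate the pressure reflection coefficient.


Given values:
  Z1 = 446.1 rayl, Z2 = 859.6 rayl
Formula: R = (Z2 - Z1) / (Z2 + Z1)
Numerator: Z2 - Z1 = 859.6 - 446.1 = 413.5
Denominator: Z2 + Z1 = 859.6 + 446.1 = 1305.7
R = 413.5 / 1305.7 = 0.3167

0.3167


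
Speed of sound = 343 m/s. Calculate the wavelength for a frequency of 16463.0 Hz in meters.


Given values:
  c = 343 m/s, f = 16463.0 Hz
Formula: lambda = c / f
lambda = 343 / 16463.0
lambda = 0.0208

0.0208 m


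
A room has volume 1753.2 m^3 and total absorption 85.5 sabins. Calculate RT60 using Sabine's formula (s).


Given values:
  V = 1753.2 m^3
  A = 85.5 sabins
Formula: RT60 = 0.161 * V / A
Numerator: 0.161 * 1753.2 = 282.2652
RT60 = 282.2652 / 85.5 = 3.301

3.301 s


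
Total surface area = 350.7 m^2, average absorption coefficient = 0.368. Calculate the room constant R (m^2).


Given values:
  S = 350.7 m^2, alpha = 0.368
Formula: R = S * alpha / (1 - alpha)
Numerator: 350.7 * 0.368 = 129.0576
Denominator: 1 - 0.368 = 0.632
R = 129.0576 / 0.632 = 204.21

204.21 m^2


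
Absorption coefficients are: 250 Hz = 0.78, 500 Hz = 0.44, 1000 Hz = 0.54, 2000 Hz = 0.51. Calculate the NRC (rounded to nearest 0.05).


Given values:
  a_250 = 0.78, a_500 = 0.44
  a_1000 = 0.54, a_2000 = 0.51
Formula: NRC = (a250 + a500 + a1000 + a2000) / 4
Sum = 0.78 + 0.44 + 0.54 + 0.51 = 2.27
NRC = 2.27 / 4 = 0.5675
Rounded to nearest 0.05: 0.55

0.55


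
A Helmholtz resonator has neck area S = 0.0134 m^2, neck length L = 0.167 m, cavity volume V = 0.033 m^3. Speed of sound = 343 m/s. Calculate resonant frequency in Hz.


Given values:
  S = 0.0134 m^2, L = 0.167 m, V = 0.033 m^3, c = 343 m/s
Formula: f = (c / (2*pi)) * sqrt(S / (V * L))
Compute V * L = 0.033 * 0.167 = 0.005511
Compute S / (V * L) = 0.0134 / 0.005511 = 2.4315
Compute sqrt(2.4315) = 1.559327
Compute c / (2*pi) = 343 / 6.283185 = 54.590148
f = 54.590148 * 1.559327 = 85.12

85.12 Hz


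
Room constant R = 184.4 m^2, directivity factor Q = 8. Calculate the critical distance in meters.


Given values:
  R = 184.4 m^2, Q = 8
Formula: d_c = 0.141 * sqrt(Q * R)
Compute Q * R = 8 * 184.4 = 1475.2
Compute sqrt(1475.2) = 38.4083
d_c = 0.141 * 38.4083 = 5.416

5.416 m


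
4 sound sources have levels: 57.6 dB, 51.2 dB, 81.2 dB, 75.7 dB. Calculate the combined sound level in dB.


Formula: L_total = 10 * log10( sum(10^(Li/10)) )
  Source 1: 10^(57.6/10) = 575439.9373
  Source 2: 10^(51.2/10) = 131825.6739
  Source 3: 10^(81.2/10) = 131825673.8556
  Source 4: 10^(75.7/10) = 37153522.9097
Sum of linear values = 169686462.3765
L_total = 10 * log10(169686462.3765) = 82.3

82.3 dB


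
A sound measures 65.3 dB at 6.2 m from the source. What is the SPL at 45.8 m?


Given values:
  SPL1 = 65.3 dB, r1 = 6.2 m, r2 = 45.8 m
Formula: SPL2 = SPL1 - 20 * log10(r2 / r1)
Compute ratio: r2 / r1 = 45.8 / 6.2 = 7.3871
Compute log10: log10(7.3871) = 0.868474
Compute drop: 20 * 0.868474 = 17.3695
SPL2 = 65.3 - 17.3695 = 47.93

47.93 dB


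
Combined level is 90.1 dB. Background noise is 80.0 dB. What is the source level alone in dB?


Given values:
  L_total = 90.1 dB, L_bg = 80.0 dB
Formula: L_source = 10 * log10(10^(L_total/10) - 10^(L_bg/10))
Convert to linear:
  10^(90.1/10) = 1023292992.2808
  10^(80.0/10) = 100000000.0
Difference: 1023292992.2808 - 100000000.0 = 923292992.2808
L_source = 10 * log10(923292992.2808) = 89.65

89.65 dB


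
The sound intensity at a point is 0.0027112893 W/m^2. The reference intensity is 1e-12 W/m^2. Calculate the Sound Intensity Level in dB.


Given values:
  I = 0.0027112893 W/m^2
  I_ref = 1e-12 W/m^2
Formula: SIL = 10 * log10(I / I_ref)
Compute ratio: I / I_ref = 2711289300
Compute log10: log10(2711289300) = 9.433176
Multiply: SIL = 10 * 9.433176 = 94.33

94.33 dB


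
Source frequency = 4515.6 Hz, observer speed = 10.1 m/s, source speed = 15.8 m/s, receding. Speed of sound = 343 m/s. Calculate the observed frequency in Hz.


Given values:
  f_s = 4515.6 Hz, v_o = 10.1 m/s, v_s = 15.8 m/s
  Direction: receding
Formula: f_o = f_s * (c - v_o) / (c + v_s)
Numerator: c - v_o = 343 - 10.1 = 332.9
Denominator: c + v_s = 343 + 15.8 = 358.8
f_o = 4515.6 * 332.9 / 358.8 = 4189.64

4189.64 Hz


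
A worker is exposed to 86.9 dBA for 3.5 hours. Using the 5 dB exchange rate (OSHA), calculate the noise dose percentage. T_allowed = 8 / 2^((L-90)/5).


Given values:
  L = 86.9 dBA, T = 3.5 hours
Formula: T_allowed = 8 / 2^((L - 90) / 5)
Compute exponent: (86.9 - 90) / 5 = -0.62
Compute 2^(-0.62) = 0.650671
T_allowed = 8 / 0.650671 = 12.295 hours
Dose = (T / T_allowed) * 100
Dose = (3.5 / 12.295) * 100 = 28.47

28.47 %


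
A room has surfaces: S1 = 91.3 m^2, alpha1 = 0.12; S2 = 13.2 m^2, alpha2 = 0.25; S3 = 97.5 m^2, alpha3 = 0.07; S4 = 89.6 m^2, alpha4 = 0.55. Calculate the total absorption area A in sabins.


Given surfaces:
  Surface 1: 91.3 * 0.12 = 10.956
  Surface 2: 13.2 * 0.25 = 3.3
  Surface 3: 97.5 * 0.07 = 6.825
  Surface 4: 89.6 * 0.55 = 49.28
Formula: A = sum(Si * alpha_i)
A = 10.956 + 3.3 + 6.825 + 49.28
A = 70.36

70.36 sabins


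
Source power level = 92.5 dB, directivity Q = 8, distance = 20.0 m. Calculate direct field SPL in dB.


Given values:
  Lw = 92.5 dB, Q = 8, r = 20.0 m
Formula: SPL = Lw + 10 * log10(Q / (4 * pi * r^2))
Compute 4 * pi * r^2 = 4 * pi * 20.0^2 = 5026.5482
Compute Q / denom = 8 / 5026.5482 = 0.00159155
Compute 10 * log10(0.00159155) = -27.9818
SPL = 92.5 + (-27.9818) = 64.52

64.52 dB


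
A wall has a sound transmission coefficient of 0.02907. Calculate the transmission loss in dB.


Given values:
  tau = 0.02907
Formula: TL = 10 * log10(1 / tau)
Compute 1 / tau = 1 / 0.02907 = 34.3997
Compute log10(34.3997) = 1.536555
TL = 10 * 1.536555 = 15.37

15.37 dB


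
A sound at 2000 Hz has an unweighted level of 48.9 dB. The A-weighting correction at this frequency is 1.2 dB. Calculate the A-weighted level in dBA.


Given values:
  SPL = 48.9 dB
  A-weighting at 2000 Hz = 1.2 dB
Formula: L_A = SPL + A_weight
L_A = 48.9 + (1.2)
L_A = 50.1

50.1 dBA


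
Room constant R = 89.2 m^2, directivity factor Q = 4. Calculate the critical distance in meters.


Given values:
  R = 89.2 m^2, Q = 4
Formula: d_c = 0.141 * sqrt(Q * R)
Compute Q * R = 4 * 89.2 = 356.8
Compute sqrt(356.8) = 18.8892
d_c = 0.141 * 18.8892 = 2.663

2.663 m
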